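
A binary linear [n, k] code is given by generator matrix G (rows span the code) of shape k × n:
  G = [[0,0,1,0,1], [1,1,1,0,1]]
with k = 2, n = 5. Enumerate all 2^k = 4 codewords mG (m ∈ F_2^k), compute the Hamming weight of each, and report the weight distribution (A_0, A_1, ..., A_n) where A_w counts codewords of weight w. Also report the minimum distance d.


Weight distribution: A_0 = 1, A_2 = 2, A_4 = 1. Minimum distance d = 2.

Enumerate all 2^2 = 4 messages m ∈ F_2^2.
For each, compute codeword c = mG in F_2^5, then tally its weight.
  m = 00 → c = 00000, weight = 0.
  m = 10 → c = 00101, weight = 2.
  m = 01 → c = 11101, weight = 4.
  m = 11 → c = 11000, weight = 2.
Tally weights:
  weight 0: 1 codewords.
  weight 2: 2 codewords.
  weight 4: 1 codewords.
Minimum distance d = smallest w > 0 with A_w > 0 = 2.
Sanity: Σ A_w = 4 = 2^2 = 4 ✓.


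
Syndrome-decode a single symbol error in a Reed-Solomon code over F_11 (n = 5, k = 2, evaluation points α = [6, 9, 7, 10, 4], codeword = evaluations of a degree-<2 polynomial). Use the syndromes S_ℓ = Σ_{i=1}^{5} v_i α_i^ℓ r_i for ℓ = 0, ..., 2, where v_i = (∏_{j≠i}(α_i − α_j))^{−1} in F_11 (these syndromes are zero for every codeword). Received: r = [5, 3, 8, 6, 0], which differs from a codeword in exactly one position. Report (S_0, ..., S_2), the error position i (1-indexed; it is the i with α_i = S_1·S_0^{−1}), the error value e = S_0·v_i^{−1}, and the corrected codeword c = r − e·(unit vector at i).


S = (3, 1, 4), error at position 5, error magnitude e = 1, c = [5, 3, 8, 6, 10].

Step 1: column multipliers v_i = (∏_{j≠i}(α_i − α_j))^{−1} mod 11.
  i = 1 (α = 6): (6−9)(6−7)(6−10)(6−4) = (−3)·(−1)·(−4)·2 = −24 ≡ 9, so v_1 = 9^{−1} = 5 (mod 11).
  i = 2 (α = 9): (9−6)(9−7)(9−10)(9−4) = 3·2·(−1)·5 = −30 ≡ 3, so v_2 = 3^{−1} = 4 (mod 11).
  i = 3 (α = 7): (7−6)(7−9)(7−10)(7−4) = 1·(−2)·(−3)·3 = 18 ≡ 7, so v_3 = 7^{−1} = 8 (mod 11).
  i = 4 (α = 10): (10−6)(10−9)(10−7)(10−4) = 4·1·3·6 = 72 ≡ 6, so v_4 = 6^{−1} = 2 (mod 11).
  i = 5 (α = 4): (4−6)(4−9)(4−7)(4−10) = (−2)·(−5)·(−3)·(−6) = 180 ≡ 4, so v_5 = 4^{−1} = 3 (mod 11).
  v = [5, 4, 8, 2, 3].
Step 2: syndromes of r = [5, 3, 8, 6, 0] (all sums mod 11).
  S_0 = Σ v_i r_i = 5·5 + 4·3 + 8·8 + 2·6 + 3·0 = 113 ≡ 3.
  S_1 = Σ v_i α_i r_i = 5·6·5 + 4·9·3 + 8·7·8 + 2·10·6 + 3·4·0 = 826 ≡ 1.
  α_i^2 mod 11 = [3, 4, 5, 1, 5].
  S_2 = Σ v_i α_i^2 r_i = 5·3·5 + 4·4·3 + 8·5·8 + 2·1·6 + 3·5·0 = 455 ≡ 4.
  S = (3, 1, 4) ≠ 0, so r is not a codeword (an error is present).
Step 3: locate the error. For a single error e at position i, S_ℓ = v_i·e·α_i^ℓ, so α_err = S_1/S_0.
  S_0^{−1} = 3^{−1} = 4 (mod 11), so α_err = 1·4 = 4 ≡ 4 = α_5. Error position i = 5.
  Consistency check: S_2/S_1 = 4·1 = 4 ≡ 4 = α_err ✓ (single-error assumption holds).
Step 4: error magnitude e = S_0/v_5 = S_0·∏_{j≠5}(α_5 − α_j) = 3·4 = 12 ≡ 1 (mod 11).
Step 5: correct position 5: c_5 = r_5 − e = 0 − 1 ≡ 10 (mod 11). Hence c = [5, 3, 8, 6, 10].
  Check: interpolating c through the α_i gives m(x) = 9 + 3·x (degree < 2) with m(α_i) = c_i for every i, so c is indeed a codeword.


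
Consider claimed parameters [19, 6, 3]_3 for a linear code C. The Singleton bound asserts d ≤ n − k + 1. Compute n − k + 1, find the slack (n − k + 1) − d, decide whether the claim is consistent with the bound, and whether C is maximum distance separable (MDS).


Singleton RHS = n − k + 1 = 14, slack = 11, bound satisfied, not MDS.

Singleton bound: d ≤ n − k + 1.
Here n = 19, k = 6, so n − k + 1 = 14.
Given d = 3, check d ≤ 14: YES.
Slack = (n − k + 1) − d = 11.
The code is NOT MDS (slack = 11 > 0).
Description: the claimed parameters are [19, 6, 3]_3; such a code would be non-MDS.


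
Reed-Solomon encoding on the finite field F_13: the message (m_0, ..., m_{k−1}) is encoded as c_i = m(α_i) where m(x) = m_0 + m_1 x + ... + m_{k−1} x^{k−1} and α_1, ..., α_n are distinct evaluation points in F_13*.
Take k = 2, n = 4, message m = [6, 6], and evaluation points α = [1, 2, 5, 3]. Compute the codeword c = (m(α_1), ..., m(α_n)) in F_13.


c = [12, 5, 10, 11]

Message polynomial: m(x) = 6 + 6·x (mod 13).
For each evaluation point α_i, compute m(α_i) mod 13:
  α_1 = 1: Horner steps 6 → 12, so m(1) = 12.
  α_2 = 2: Horner steps 6 → 5, so m(2) = 5.
  α_3 = 5: Horner steps 6 → 10, so m(5) = 10.
  α_4 = 3: Horner steps 6 → 11, so m(3) = 11.
Codeword c = [12, 5, 10, 11] ∈ F_13^4.


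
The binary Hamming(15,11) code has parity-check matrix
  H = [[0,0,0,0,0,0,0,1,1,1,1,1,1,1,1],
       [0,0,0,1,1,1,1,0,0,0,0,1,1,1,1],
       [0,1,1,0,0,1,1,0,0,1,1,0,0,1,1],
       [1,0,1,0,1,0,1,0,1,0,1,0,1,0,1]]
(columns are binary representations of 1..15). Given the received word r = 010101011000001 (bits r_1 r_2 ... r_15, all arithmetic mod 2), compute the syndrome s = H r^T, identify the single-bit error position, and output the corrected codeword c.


s = (1, 1, 1, 0)^T, error position = 14, corrected codeword c = 010101011000011

Compute s = H r^T mod 2 one row at a time:
  s_1 = 1 + 1 + 0 + 0 + 0 + 0 + 0 + 1 = 3 ≡ 1 (mod 2).
  s_2 = 1 + 0 + 1 + 0 + 0 + 0 + 0 + 1 = 3 ≡ 1 (mod 2).
  s_3 = 1 + 0 + 1 + 0 + 0 + 0 + 0 + 1 = 3 ≡ 1 (mod 2).
  s_4 = 0 + 0 + 0 + 0 + 1 + 0 + 0 + 1 = 2 ≡ 0 (mod 2).
s = (1, 1, 1, 0)^T — this equals column 14 of H (binary 1110), so error is at position 14.
Correct: flip bit 14 of r = 010101011000001 to get c = 010101011000011.


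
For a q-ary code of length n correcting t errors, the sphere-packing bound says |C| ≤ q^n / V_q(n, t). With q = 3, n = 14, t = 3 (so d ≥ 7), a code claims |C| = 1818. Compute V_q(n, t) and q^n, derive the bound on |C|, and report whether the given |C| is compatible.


V_q(n, t) = 3305, q^n = 4782969, Hamming bound = 1447, |C| = 1818 > bound (violated).

Step 1: Compute V_q(n, t) = Σ_{j=0}^3 C(n, j) (q−1)^j.
  j = 0: C(14,0)·(2)^0 = 1·1 = 1.
  j = 1: C(14,1)·(2)^1 = 14·2 = 28.
  j = 2: C(14,2)·(2)^2 = 91·4 = 364.
  j = 3: C(14,3)·(2)^3 = 364·8 = 2912.
  V_q(n, t) = 1 + 28 + 364 + 2912 = 3305.
Step 2: q^n = 3^14 = 4782969.
Step 3: Hamming bound ⌊q^n / V_q(n,t)⌋ = ⌊4782969/3305⌋ = 1447.
Step 4: Compare |C| = 1818 to 1447: violated.
The claimed |C| lies above the Hamming bound, so no 3-ary code of length 14 with d ≥ 7 can have 1818 codewords.


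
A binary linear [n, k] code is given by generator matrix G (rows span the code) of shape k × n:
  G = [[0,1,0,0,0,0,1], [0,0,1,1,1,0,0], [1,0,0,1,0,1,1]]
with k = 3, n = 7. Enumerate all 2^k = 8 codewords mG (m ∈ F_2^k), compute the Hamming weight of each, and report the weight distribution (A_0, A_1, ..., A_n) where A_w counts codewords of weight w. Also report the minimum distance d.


Weight distribution: A_0 = 1, A_2 = 1, A_3 = 1, A_4 = 2, A_5 = 3. Minimum distance d = 2.

Enumerate all 2^3 = 8 messages m ∈ F_2^3.
For each, compute codeword c = mG in F_2^7, then tally its weight.
  m = 000 → c = 0000000, weight = 0.
  m = 100 → c = 0100001, weight = 2.
  m = 010 → c = 0011100, weight = 3.
  m = 110 → c = 0111101, weight = 5.
  m = 001 → c = 1001011, weight = 4.
  m = 101 → c = 1101010, weight = 4.
  m = 011 → c = 1010111, weight = 5.
  m = 111 → c = 1110110, weight = 5.
Tally weights:
  weight 0: 1 codewords.
  weight 2: 1 codewords.
  weight 3: 1 codewords.
  weight 4: 2 codewords.
  weight 5: 3 codewords.
Minimum distance d = smallest w > 0 with A_w > 0 = 2.
Sanity: Σ A_w = 8 = 2^3 = 8 ✓.


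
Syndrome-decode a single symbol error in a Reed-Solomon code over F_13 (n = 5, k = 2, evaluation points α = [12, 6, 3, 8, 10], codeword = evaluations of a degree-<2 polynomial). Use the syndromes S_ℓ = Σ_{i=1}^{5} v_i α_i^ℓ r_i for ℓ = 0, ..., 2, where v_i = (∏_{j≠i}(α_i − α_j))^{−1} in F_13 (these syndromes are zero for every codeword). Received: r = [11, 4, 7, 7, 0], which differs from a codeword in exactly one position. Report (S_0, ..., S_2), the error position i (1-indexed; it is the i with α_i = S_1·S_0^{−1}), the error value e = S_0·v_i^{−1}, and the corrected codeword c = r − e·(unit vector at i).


S = (9, 7, 4), error at position 4, error magnitude e = 5, c = [11, 4, 7, 2, 0].

Step 1: column multipliers v_i = (∏_{j≠i}(α_i − α_j))^{−1} mod 13.
  i = 1 (α = 12): (12−6)(12−3)(12−8)(12−10) = 6·9·4·2 = 432 ≡ 3, so v_1 = 3^{−1} = 9 (mod 13).
  i = 2 (α = 6): (6−12)(6−3)(6−8)(6−10) = (−6)·3·(−2)·(−4) = −144 ≡ 12, so v_2 = 12^{−1} = 12 (mod 13).
  i = 3 (α = 3): (3−12)(3−6)(3−8)(3−10) = (−9)·(−3)·(−5)·(−7) = 945 ≡ 9, so v_3 = 9^{−1} = 3 (mod 13).
  i = 4 (α = 8): (8−12)(8−6)(8−3)(8−10) = (−4)·2·5·(−2) = 80 ≡ 2, so v_4 = 2^{−1} = 7 (mod 13).
  i = 5 (α = 10): (10−12)(10−6)(10−3)(10−8) = (−2)·4·7·2 = −112 ≡ 5, so v_5 = 5^{−1} = 8 (mod 13).
  v = [9, 12, 3, 7, 8].
Step 2: syndromes of r = [11, 4, 7, 7, 0] (all sums mod 13).
  S_0 = Σ v_i r_i = 9·11 + 12·4 + 3·7 + 7·7 + 8·0 = 217 ≡ 9.
  S_1 = Σ v_i α_i r_i = 9·12·11 + 12·6·4 + 3·3·7 + 7·8·7 + 8·10·0 = 1931 ≡ 7.
  α_i^2 mod 13 = [1, 10, 9, 12, 9].
  S_2 = Σ v_i α_i^2 r_i = 9·1·11 + 12·10·4 + 3·9·7 + 7·12·7 + 8·9·0 = 1356 ≡ 4.
  S = (9, 7, 4) ≠ 0, so r is not a codeword (an error is present).
Step 3: locate the error. For a single error e at position i, S_ℓ = v_i·e·α_i^ℓ, so α_err = S_1/S_0.
  S_0^{−1} = 9^{−1} = 3 (mod 13), so α_err = 7·3 = 21 ≡ 8 = α_4. Error position i = 4.
  Consistency check: S_2/S_1 = 4·2 = 8 ≡ 8 = α_err ✓ (single-error assumption holds).
Step 4: error magnitude e = S_0/v_4 = S_0·∏_{j≠4}(α_4 − α_j) = 9·2 = 18 ≡ 5 (mod 13).
Step 5: correct position 4: c_4 = r_4 − e = 7 − 5 ≡ 2 (mod 13). Hence c = [11, 4, 7, 2, 0].
  Check: interpolating c through the α_i gives m(x) = 10 + 12·x (degree < 2) with m(α_i) = c_i for every i, so c is indeed a codeword.


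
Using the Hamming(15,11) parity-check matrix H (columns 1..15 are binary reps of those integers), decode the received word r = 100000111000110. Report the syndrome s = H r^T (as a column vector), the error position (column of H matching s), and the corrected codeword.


s = (0, 1, 0, 0)^T, error position = 4, corrected codeword c = 100100111000110

Compute s = H r^T mod 2 one row at a time:
  s_1 = 1 + 1 + 0 + 0 + 0 + 1 + 1 + 0 = 4 ≡ 0 (mod 2).
  s_2 = 0 + 0 + 0 + 1 + 0 + 1 + 1 + 0 = 3 ≡ 1 (mod 2).
  s_3 = 0 + 0 + 0 + 1 + 0 + 0 + 1 + 0 = 2 ≡ 0 (mod 2).
  s_4 = 1 + 0 + 0 + 1 + 1 + 0 + 1 + 0 = 4 ≡ 0 (mod 2).
s = (0, 1, 0, 0)^T — this equals column 4 of H (binary 0100), so error is at position 4.
Correct: flip bit 4 of r = 100000111000110 to get c = 100100111000110.


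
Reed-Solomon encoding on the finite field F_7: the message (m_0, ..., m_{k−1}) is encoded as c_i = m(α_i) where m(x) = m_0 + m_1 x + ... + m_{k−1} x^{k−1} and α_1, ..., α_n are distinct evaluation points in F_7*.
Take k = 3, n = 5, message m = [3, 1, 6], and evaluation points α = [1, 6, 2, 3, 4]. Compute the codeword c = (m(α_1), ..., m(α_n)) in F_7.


c = [3, 1, 1, 4, 5]

Message polynomial: m(x) = 3 + 1·x + 6·x^2 (mod 7).
For each evaluation point α_i, compute m(α_i) mod 7:
  α_1 = 1: Horner steps 6 → 0 → 3, so m(1) = 3.
  α_2 = 6: Horner steps 6 → 2 → 1, so m(6) = 1.
  α_3 = 2: Horner steps 6 → 6 → 1, so m(2) = 1.
  α_4 = 3: Horner steps 6 → 5 → 4, so m(3) = 4.
  α_5 = 4: Horner steps 6 → 4 → 5, so m(4) = 5.
Codeword c = [3, 1, 1, 4, 5] ∈ F_7^5.


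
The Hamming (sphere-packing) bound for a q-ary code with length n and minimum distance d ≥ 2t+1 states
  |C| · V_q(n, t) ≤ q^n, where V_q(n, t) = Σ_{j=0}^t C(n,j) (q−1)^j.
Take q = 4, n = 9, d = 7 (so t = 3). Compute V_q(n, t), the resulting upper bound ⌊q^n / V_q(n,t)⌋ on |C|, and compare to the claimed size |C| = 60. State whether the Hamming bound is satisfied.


V_q(n, t) = 2620, q^n = 262144, Hamming bound = 100, |C| = 60 ≤ bound (satisfied).

Step 1: Compute V_q(n, t) = Σ_{j=0}^3 C(n, j) (q−1)^j.
  j = 0: C(9,0)·(3)^0 = 1·1 = 1.
  j = 1: C(9,1)·(3)^1 = 9·3 = 27.
  j = 2: C(9,2)·(3)^2 = 36·9 = 324.
  j = 3: C(9,3)·(3)^3 = 84·27 = 2268.
  V_q(n, t) = 1 + 27 + 324 + 2268 = 2620.
Step 2: q^n = 4^9 = 262144.
Step 3: Hamming bound ⌊q^n / V_q(n,t)⌋ = ⌊262144/2620⌋ = 100.
Step 4: Compare |C| = 60 to 100: satisfied.
The claimed |C| lies below the Hamming bound.


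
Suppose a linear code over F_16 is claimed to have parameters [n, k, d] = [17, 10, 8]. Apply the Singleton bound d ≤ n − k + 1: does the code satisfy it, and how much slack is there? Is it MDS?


Singleton RHS = n − k + 1 = 8, slack = 0, bound satisfied, MDS.

Singleton bound: d ≤ n − k + 1.
Here n = 17, k = 10, so n − k + 1 = 8.
Given d = 8, check d ≤ 8: YES.
Slack = (n − k + 1) − d = 0.
The code is MDS (slack = 0).
Description: the claimed parameters are [17, 10, 8]_16; such a code would be MDS (meets Singleton bound).


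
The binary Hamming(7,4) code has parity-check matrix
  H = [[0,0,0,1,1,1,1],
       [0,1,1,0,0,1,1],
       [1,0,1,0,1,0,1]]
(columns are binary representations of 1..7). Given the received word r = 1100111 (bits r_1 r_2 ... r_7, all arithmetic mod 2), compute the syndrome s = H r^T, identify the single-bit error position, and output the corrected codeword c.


s = (1, 1, 1)^T, error position = 7, corrected codeword c = 1100110

Compute s = H r^T mod 2 one row at a time:
  s_1 = 0 + 1 + 1 + 1 = 3 ≡ 1 (mod 2).
  s_2 = 1 + 0 + 1 + 1 = 3 ≡ 1 (mod 2).
  s_3 = 1 + 0 + 1 + 1 = 3 ≡ 1 (mod 2).
s = (1, 1, 1)^T — this equals column 7 of H (binary 111), so error is at position 7.
Correct: flip bit 7 of r = 1100111 to get c = 1100110.


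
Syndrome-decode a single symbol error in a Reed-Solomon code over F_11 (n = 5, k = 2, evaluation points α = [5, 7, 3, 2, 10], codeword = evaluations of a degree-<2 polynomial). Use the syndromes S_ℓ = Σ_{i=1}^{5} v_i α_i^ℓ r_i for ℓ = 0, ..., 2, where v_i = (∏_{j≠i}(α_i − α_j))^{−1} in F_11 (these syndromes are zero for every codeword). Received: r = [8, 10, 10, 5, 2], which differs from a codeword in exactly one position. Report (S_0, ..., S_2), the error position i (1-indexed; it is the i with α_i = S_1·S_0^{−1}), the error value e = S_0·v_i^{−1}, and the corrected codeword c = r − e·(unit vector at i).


S = (7, 10, 8), error at position 3, error magnitude e = 4, c = [8, 10, 6, 5, 2].

Step 1: column multipliers v_i = (∏_{j≠i}(α_i − α_j))^{−1} mod 11.
  i = 1 (α = 5): (5−7)(5−3)(5−2)(5−10) = (−2)·2·3·(−5) = 60 ≡ 5, so v_1 = 5^{−1} = 9 (mod 11).
  i = 2 (α = 7): (7−5)(7−3)(7−2)(7−10) = 2·4·5·(−3) = −120 ≡ 1, so v_2 = 1^{−1} = 1 (mod 11).
  i = 3 (α = 3): (3−5)(3−7)(3−2)(3−10) = (−2)·(−4)·1·(−7) = −56 ≡ 10, so v_3 = 10^{−1} = 10 (mod 11).
  i = 4 (α = 2): (2−5)(2−7)(2−3)(2−10) = (−3)·(−5)·(−1)·(−8) = 120 ≡ 10, so v_4 = 10^{−1} = 10 (mod 11).
  i = 5 (α = 10): (10−5)(10−7)(10−3)(10−2) = 5·3·7·8 = 840 ≡ 4, so v_5 = 4^{−1} = 3 (mod 11).
  v = [9, 1, 10, 10, 3].
Step 2: syndromes of r = [8, 10, 10, 5, 2] (all sums mod 11).
  S_0 = Σ v_i r_i = 9·8 + 1·10 + 10·10 + 10·5 + 3·2 = 238 ≡ 7.
  S_1 = Σ v_i α_i r_i = 9·5·8 + 1·7·10 + 10·3·10 + 10·2·5 + 3·10·2 = 890 ≡ 10.
  α_i^2 mod 11 = [3, 5, 9, 4, 1].
  S_2 = Σ v_i α_i^2 r_i = 9·3·8 + 1·5·10 + 10·9·10 + 10·4·5 + 3·1·2 = 1372 ≡ 8.
  S = (7, 10, 8) ≠ 0, so r is not a codeword (an error is present).
Step 3: locate the error. For a single error e at position i, S_ℓ = v_i·e·α_i^ℓ, so α_err = S_1/S_0.
  S_0^{−1} = 7^{−1} = 8 (mod 11), so α_err = 10·8 = 80 ≡ 3 = α_3. Error position i = 3.
  Consistency check: S_2/S_1 = 8·10 = 80 ≡ 3 = α_err ✓ (single-error assumption holds).
Step 4: error magnitude e = S_0/v_3 = S_0·∏_{j≠3}(α_3 − α_j) = 7·10 = 70 ≡ 4 (mod 11).
Step 5: correct position 3: c_3 = r_3 − e = 10 − 4 ≡ 6 (mod 11). Hence c = [8, 10, 6, 5, 2].
  Check: interpolating c through the α_i gives m(x) = 3 + 1·x (degree < 2) with m(α_i) = c_i for every i, so c is indeed a codeword.


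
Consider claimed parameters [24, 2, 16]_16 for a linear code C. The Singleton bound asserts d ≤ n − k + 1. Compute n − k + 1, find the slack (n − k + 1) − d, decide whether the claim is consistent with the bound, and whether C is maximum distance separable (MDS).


Singleton RHS = n − k + 1 = 23, slack = 7, bound satisfied, not MDS.

Singleton bound: d ≤ n − k + 1.
Here n = 24, k = 2, so n − k + 1 = 23.
Given d = 16, check d ≤ 23: YES.
Slack = (n − k + 1) − d = 7.
The code is NOT MDS (slack = 7 > 0).
Description: the claimed parameters are [24, 2, 16]_16; such a code would be non-MDS.


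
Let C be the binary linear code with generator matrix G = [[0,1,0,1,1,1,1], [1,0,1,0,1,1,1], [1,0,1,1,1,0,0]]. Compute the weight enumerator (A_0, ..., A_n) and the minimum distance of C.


Weight distribution: A_0 = 1, A_2 = 1, A_3 = 1, A_4 = 2, A_5 = 3. Minimum distance d = 2.

Enumerate all 2^3 = 8 messages m ∈ F_2^3.
For each, compute codeword c = mG in F_2^7, then tally its weight.
  m = 000 → c = 0000000, weight = 0.
  m = 100 → c = 0101111, weight = 5.
  m = 010 → c = 1010111, weight = 5.
  m = 110 → c = 1111000, weight = 4.
  m = 001 → c = 1011100, weight = 4.
  m = 101 → c = 1110011, weight = 5.
  m = 011 → c = 0001011, weight = 3.
  m = 111 → c = 0100100, weight = 2.
Tally weights:
  weight 0: 1 codewords.
  weight 2: 1 codewords.
  weight 3: 1 codewords.
  weight 4: 2 codewords.
  weight 5: 3 codewords.
Minimum distance d = smallest w > 0 with A_w > 0 = 2.
Sanity: Σ A_w = 8 = 2^3 = 8 ✓.


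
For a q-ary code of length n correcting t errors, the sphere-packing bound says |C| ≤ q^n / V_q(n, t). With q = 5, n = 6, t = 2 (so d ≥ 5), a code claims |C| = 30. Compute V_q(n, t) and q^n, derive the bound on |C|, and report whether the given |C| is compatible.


V_q(n, t) = 265, q^n = 15625, Hamming bound = 58, |C| = 30 ≤ bound (satisfied).

Step 1: Compute V_q(n, t) = Σ_{j=0}^2 C(n, j) (q−1)^j.
  j = 0: C(6,0)·(4)^0 = 1·1 = 1.
  j = 1: C(6,1)·(4)^1 = 6·4 = 24.
  j = 2: C(6,2)·(4)^2 = 15·16 = 240.
  V_q(n, t) = 1 + 24 + 240 = 265.
Step 2: q^n = 5^6 = 15625.
Step 3: Hamming bound ⌊q^n / V_q(n,t)⌋ = ⌊15625/265⌋ = 58.
Step 4: Compare |C| = 30 to 58: satisfied.
The claimed |C| lies below the Hamming bound.


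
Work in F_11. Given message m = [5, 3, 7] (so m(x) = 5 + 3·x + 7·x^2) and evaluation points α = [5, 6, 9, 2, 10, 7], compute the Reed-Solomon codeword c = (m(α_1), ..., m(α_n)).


c = [8, 0, 5, 6, 9, 6]

Message polynomial: m(x) = 5 + 3·x + 7·x^2 (mod 11).
For each evaluation point α_i, compute m(α_i) mod 11:
  α_1 = 5: Horner steps 7 → 5 → 8, so m(5) = 8.
  α_2 = 6: Horner steps 7 → 1 → 0, so m(6) = 0.
  α_3 = 9: Horner steps 7 → 0 → 5, so m(9) = 5.
  α_4 = 2: Horner steps 7 → 6 → 6, so m(2) = 6.
  α_5 = 10: Horner steps 7 → 7 → 9, so m(10) = 9.
  α_6 = 7: Horner steps 7 → 8 → 6, so m(7) = 6.
Codeword c = [8, 0, 5, 6, 9, 6] ∈ F_11^6.


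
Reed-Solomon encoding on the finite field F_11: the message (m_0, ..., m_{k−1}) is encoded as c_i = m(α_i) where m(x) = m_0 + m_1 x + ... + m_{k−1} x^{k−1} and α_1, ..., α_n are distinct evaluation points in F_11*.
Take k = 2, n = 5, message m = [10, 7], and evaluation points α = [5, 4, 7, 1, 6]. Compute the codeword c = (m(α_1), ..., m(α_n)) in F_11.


c = [1, 5, 4, 6, 8]

Message polynomial: m(x) = 10 + 7·x (mod 11).
For each evaluation point α_i, compute m(α_i) mod 11:
  α_1 = 5: Horner steps 7 → 1, so m(5) = 1.
  α_2 = 4: Horner steps 7 → 5, so m(4) = 5.
  α_3 = 7: Horner steps 7 → 4, so m(7) = 4.
  α_4 = 1: Horner steps 7 → 6, so m(1) = 6.
  α_5 = 6: Horner steps 7 → 8, so m(6) = 8.
Codeword c = [1, 5, 4, 6, 8] ∈ F_11^5.


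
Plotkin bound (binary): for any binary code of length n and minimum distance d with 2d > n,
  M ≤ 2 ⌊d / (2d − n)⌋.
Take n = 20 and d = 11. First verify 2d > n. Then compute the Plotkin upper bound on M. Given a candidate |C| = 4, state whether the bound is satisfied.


Plotkin bound M ≤ 10; given |C| = 4 ≤ bound (satisfied).

Check applicability: 2d = 22, n = 20.
2d − n = 2 > 0, so Plotkin applies.
Compute d/(2d−n) = 11/2 ≈ 5.5000.
⌊d/(2d−n)⌋ = 5.
Plotkin bound: M ≤ 2·5 = 10.
Given |C| = 4, check: satisfied.
This |C| is below the Plotkin bound.


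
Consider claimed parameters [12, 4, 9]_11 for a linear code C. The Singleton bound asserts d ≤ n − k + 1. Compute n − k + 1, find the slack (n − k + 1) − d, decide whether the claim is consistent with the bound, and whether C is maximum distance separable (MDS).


Singleton RHS = n − k + 1 = 9, slack = 0, bound satisfied, MDS.

Singleton bound: d ≤ n − k + 1.
Here n = 12, k = 4, so n − k + 1 = 9.
Given d = 9, check d ≤ 9: YES.
Slack = (n − k + 1) − d = 0.
The code is MDS (slack = 0).
Description: the claimed parameters are [12, 4, 9]_11; such a code would be MDS (meets Singleton bound).


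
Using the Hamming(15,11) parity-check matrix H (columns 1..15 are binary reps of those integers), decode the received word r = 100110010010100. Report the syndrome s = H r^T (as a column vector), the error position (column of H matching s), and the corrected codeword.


s = (1, 1, 1, 0)^T, error position = 14, corrected codeword c = 100110010010110

Compute s = H r^T mod 2 one row at a time:
  s_1 = 1 + 0 + 0 + 1 + 0 + 1 + 0 + 0 = 3 ≡ 1 (mod 2).
  s_2 = 1 + 1 + 0 + 0 + 0 + 1 + 0 + 0 = 3 ≡ 1 (mod 2).
  s_3 = 0 + 0 + 0 + 0 + 0 + 1 + 0 + 0 = 1 ≡ 1 (mod 2).
  s_4 = 1 + 0 + 1 + 0 + 0 + 1 + 1 + 0 = 4 ≡ 0 (mod 2).
s = (1, 1, 1, 0)^T — this equals column 14 of H (binary 1110), so error is at position 14.
Correct: flip bit 14 of r = 100110010010100 to get c = 100110010010110.


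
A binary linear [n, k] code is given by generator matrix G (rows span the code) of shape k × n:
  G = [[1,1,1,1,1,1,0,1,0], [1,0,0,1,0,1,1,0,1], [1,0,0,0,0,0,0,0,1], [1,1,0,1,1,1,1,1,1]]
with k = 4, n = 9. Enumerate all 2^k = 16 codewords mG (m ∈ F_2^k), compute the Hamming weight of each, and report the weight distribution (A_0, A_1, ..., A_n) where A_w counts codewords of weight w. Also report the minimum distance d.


Weight distribution: A_0 = 1, A_2 = 1, A_3 = 4, A_4 = 2, A_5 = 2, A_6 = 3, A_7 = 2, A_8 = 1. Minimum distance d = 2.

Enumerate all 2^4 = 16 messages m ∈ F_2^4.
For each, compute codeword c = mG in F_2^9, then tally its weight.
  m = 0000 → c = 000000000, weight = 0.
  m = 1000 → c = 111111010, weight = 7.
  m = 0100 → c = 100101101, weight = 5.
  m = 1100 → c = 011010111, weight = 6.
  m = 0010 → c = 100000001, weight = 2.
  m = 1010 → c = 011111011, weight = 7.
  m = 0110 → c = 000101100, weight = 3.
  m = 1110 → c = 111010110, weight = 6.
  m = 0001 → c = 110111111, weight = 8.
  m = 1001 → c = 001000101, weight = 3.
  m = 0101 → c = 010010010, weight = 3.
  m = 1101 → c = 101101000, weight = 4.
  m = 0011 → c = 010111110, weight = 6.
  m = 1011 → c = 101000100, weight = 3.
  m = 0111 → c = 110010011, weight = 5.
  m = 1111 → c = 001101001, weight = 4.
Tally weights:
  weight 0: 1 codewords.
  weight 2: 1 codewords.
  weight 3: 4 codewords.
  weight 4: 2 codewords.
  weight 5: 2 codewords.
  weight 6: 3 codewords.
  weight 7: 2 codewords.
  weight 8: 1 codewords.
Minimum distance d = smallest w > 0 with A_w > 0 = 2.
Sanity: Σ A_w = 16 = 2^4 = 16 ✓.


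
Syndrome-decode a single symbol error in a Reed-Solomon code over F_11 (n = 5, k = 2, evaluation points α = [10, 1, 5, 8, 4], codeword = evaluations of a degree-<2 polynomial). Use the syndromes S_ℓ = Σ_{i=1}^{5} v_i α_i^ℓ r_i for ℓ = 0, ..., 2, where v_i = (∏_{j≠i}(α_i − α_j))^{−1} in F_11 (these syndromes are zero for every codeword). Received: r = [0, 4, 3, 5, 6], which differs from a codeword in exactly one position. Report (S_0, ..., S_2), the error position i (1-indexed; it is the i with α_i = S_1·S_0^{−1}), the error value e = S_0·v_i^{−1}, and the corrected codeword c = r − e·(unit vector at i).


S = (1, 10, 1), error at position 1, error magnitude e = 1, c = [10, 4, 3, 5, 6].

Step 1: column multipliers v_i = (∏_{j≠i}(α_i − α_j))^{−1} mod 11.
  i = 1 (α = 10): (10−1)(10−5)(10−8)(10−4) = 9·5·2·6 = 540 ≡ 1, so v_1 = 1^{−1} = 1 (mod 11).
  i = 2 (α = 1): (1−10)(1−5)(1−8)(1−4) = (−9)·(−4)·(−7)·(−3) = 756 ≡ 8, so v_2 = 8^{−1} = 7 (mod 11).
  i = 3 (α = 5): (5−10)(5−1)(5−8)(5−4) = (−5)·4·(−3)·1 = 60 ≡ 5, so v_3 = 5^{−1} = 9 (mod 11).
  i = 4 (α = 8): (8−10)(8−1)(8−5)(8−4) = (−2)·7·3·4 = −168 ≡ 8, so v_4 = 8^{−1} = 7 (mod 11).
  i = 5 (α = 4): (4−10)(4−1)(4−5)(4−8) = (−6)·3·(−1)·(−4) = −72 ≡ 5, so v_5 = 5^{−1} = 9 (mod 11).
  v = [1, 7, 9, 7, 9].
Step 2: syndromes of r = [0, 4, 3, 5, 6] (all sums mod 11).
  S_0 = Σ v_i r_i = 1·0 + 7·4 + 9·3 + 7·5 + 9·6 = 144 ≡ 1.
  S_1 = Σ v_i α_i r_i = 1·10·0 + 7·1·4 + 9·5·3 + 7·8·5 + 9·4·6 = 659 ≡ 10.
  α_i^2 mod 11 = [1, 1, 3, 9, 5].
  S_2 = Σ v_i α_i^2 r_i = 1·1·0 + 7·1·4 + 9·3·3 + 7·9·5 + 9·5·6 = 694 ≡ 1.
  S = (1, 10, 1) ≠ 0, so r is not a codeword (an error is present).
Step 3: locate the error. For a single error e at position i, S_ℓ = v_i·e·α_i^ℓ, so α_err = S_1/S_0.
  S_0^{−1} = 1^{−1} = 1 (mod 11), so α_err = 10·1 = 10 ≡ 10 = α_1. Error position i = 1.
  Consistency check: S_2/S_1 = 1·10 = 10 ≡ 10 = α_err ✓ (single-error assumption holds).
Step 4: error magnitude e = S_0/v_1 = S_0·∏_{j≠1}(α_1 − α_j) = 1·1 = 1 ≡ 1 (mod 11).
Step 5: correct position 1: c_1 = r_1 − e = 0 − 1 ≡ 10 (mod 11). Hence c = [10, 4, 3, 5, 6].
  Check: interpolating c through the α_i gives m(x) = 7 + 8·x (degree < 2) with m(α_i) = c_i for every i, so c is indeed a codeword.


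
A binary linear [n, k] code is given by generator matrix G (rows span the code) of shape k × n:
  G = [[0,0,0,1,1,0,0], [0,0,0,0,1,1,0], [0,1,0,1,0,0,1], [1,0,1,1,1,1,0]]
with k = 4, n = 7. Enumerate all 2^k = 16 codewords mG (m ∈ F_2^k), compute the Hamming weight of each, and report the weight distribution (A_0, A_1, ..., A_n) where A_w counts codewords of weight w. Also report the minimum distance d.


Weight distribution: A_0 = 1, A_2 = 3, A_3 = 6, A_4 = 1, A_5 = 2, A_6 = 3. Minimum distance d = 2.

Enumerate all 2^4 = 16 messages m ∈ F_2^4.
For each, compute codeword c = mG in F_2^7, then tally its weight.
  m = 0000 → c = 0000000, weight = 0.
  m = 1000 → c = 0001100, weight = 2.
  m = 0100 → c = 0000110, weight = 2.
  m = 1100 → c = 0001010, weight = 2.
  m = 0010 → c = 0101001, weight = 3.
  m = 1010 → c = 0100101, weight = 3.
  m = 0110 → c = 0101111, weight = 5.
  m = 1110 → c = 0100011, weight = 3.
  m = 0001 → c = 1011110, weight = 5.
  m = 1001 → c = 1010010, weight = 3.
  m = 0101 → c = 1011000, weight = 3.
  m = 1101 → c = 1010100, weight = 3.
  m = 0011 → c = 1110111, weight = 6.
  m = 1011 → c = 1111011, weight = 6.
  m = 0111 → c = 1110001, weight = 4.
  m = 1111 → c = 1111101, weight = 6.
Tally weights:
  weight 0: 1 codewords.
  weight 2: 3 codewords.
  weight 3: 6 codewords.
  weight 4: 1 codewords.
  weight 5: 2 codewords.
  weight 6: 3 codewords.
Minimum distance d = smallest w > 0 with A_w > 0 = 2.
Sanity: Σ A_w = 16 = 2^4 = 16 ✓.


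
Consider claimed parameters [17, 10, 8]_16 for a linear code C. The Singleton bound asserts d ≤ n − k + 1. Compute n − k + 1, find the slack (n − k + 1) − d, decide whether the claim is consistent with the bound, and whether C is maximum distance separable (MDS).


Singleton RHS = n − k + 1 = 8, slack = 0, bound satisfied, MDS.

Singleton bound: d ≤ n − k + 1.
Here n = 17, k = 10, so n − k + 1 = 8.
Given d = 8, check d ≤ 8: YES.
Slack = (n − k + 1) − d = 0.
The code is MDS (slack = 0).
Description: the claimed parameters are [17, 10, 8]_16; such a code would be MDS (meets Singleton bound).


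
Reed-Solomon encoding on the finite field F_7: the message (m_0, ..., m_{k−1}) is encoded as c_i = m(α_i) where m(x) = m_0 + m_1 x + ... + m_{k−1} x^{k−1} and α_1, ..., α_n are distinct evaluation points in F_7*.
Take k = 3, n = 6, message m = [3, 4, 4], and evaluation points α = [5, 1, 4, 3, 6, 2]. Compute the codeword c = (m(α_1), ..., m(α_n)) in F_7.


c = [4, 4, 6, 2, 3, 6]

Message polynomial: m(x) = 3 + 4·x + 4·x^2 (mod 7).
For each evaluation point α_i, compute m(α_i) mod 7:
  α_1 = 5: Horner steps 4 → 3 → 4, so m(5) = 4.
  α_2 = 1: Horner steps 4 → 1 → 4, so m(1) = 4.
  α_3 = 4: Horner steps 4 → 6 → 6, so m(4) = 6.
  α_4 = 3: Horner steps 4 → 2 → 2, so m(3) = 2.
  α_5 = 6: Horner steps 4 → 0 → 3, so m(6) = 3.
  α_6 = 2: Horner steps 4 → 5 → 6, so m(2) = 6.
Codeword c = [4, 4, 6, 2, 3, 6] ∈ F_7^6.


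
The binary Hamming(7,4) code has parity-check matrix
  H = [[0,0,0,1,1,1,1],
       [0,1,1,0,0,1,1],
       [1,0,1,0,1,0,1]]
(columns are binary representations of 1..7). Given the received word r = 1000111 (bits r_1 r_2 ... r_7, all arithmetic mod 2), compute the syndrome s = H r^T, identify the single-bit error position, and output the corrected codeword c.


s = (1, 0, 1)^T, error position = 5, corrected codeword c = 1000011

Compute s = H r^T mod 2 one row at a time:
  s_1 = 0 + 1 + 1 + 1 = 3 ≡ 1 (mod 2).
  s_2 = 0 + 0 + 1 + 1 = 2 ≡ 0 (mod 2).
  s_3 = 1 + 0 + 1 + 1 = 3 ≡ 1 (mod 2).
s = (1, 0, 1)^T — this equals column 5 of H (binary 101), so error is at position 5.
Correct: flip bit 5 of r = 1000111 to get c = 1000011.


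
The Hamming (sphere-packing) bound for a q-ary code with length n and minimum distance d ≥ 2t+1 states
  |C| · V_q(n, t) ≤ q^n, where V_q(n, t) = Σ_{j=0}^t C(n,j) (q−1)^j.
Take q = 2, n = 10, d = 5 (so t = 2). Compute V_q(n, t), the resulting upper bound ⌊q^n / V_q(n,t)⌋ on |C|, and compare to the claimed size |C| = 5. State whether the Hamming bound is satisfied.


V_q(n, t) = 56, q^n = 1024, Hamming bound = 18, |C| = 5 ≤ bound (satisfied).

Step 1: Compute V_q(n, t) = Σ_{j=0}^2 C(n, j) (q−1)^j.
  j = 0: C(10,0)·(1)^0 = 1·1 = 1.
  j = 1: C(10,1)·(1)^1 = 10·1 = 10.
  j = 2: C(10,2)·(1)^2 = 45·1 = 45.
  V_q(n, t) = 1 + 10 + 45 = 56.
Step 2: q^n = 2^10 = 1024.
Step 3: Hamming bound ⌊q^n / V_q(n,t)⌋ = ⌊1024/56⌋ = 18.
Step 4: Compare |C| = 5 to 18: satisfied.
The claimed |C| lies below the Hamming bound.


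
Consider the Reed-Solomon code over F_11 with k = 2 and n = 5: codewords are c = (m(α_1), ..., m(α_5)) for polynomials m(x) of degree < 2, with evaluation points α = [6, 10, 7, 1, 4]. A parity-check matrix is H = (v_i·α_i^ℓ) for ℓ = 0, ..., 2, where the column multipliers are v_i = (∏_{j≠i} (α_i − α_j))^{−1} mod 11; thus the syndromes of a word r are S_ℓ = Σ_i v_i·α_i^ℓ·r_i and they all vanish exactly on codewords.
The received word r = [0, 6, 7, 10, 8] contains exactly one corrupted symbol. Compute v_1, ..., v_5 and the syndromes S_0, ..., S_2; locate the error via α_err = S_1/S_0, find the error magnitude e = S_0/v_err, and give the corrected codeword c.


S = (8, 8, 8), error at position 4, error magnitude e = 1, c = [0, 6, 7, 9, 8].

Step 1: column multipliers v_i = (∏_{j≠i}(α_i − α_j))^{−1} mod 11.
  i = 1 (α = 6): (6−10)(6−7)(6−1)(6−4) = (−4)·(−1)·5·2 = 40 ≡ 7, so v_1 = 7^{−1} = 8 (mod 11).
  i = 2 (α = 10): (10−6)(10−7)(10−1)(10−4) = 4·3·9·6 = 648 ≡ 10, so v_2 = 10^{−1} = 10 (mod 11).
  i = 3 (α = 7): (7−6)(7−10)(7−1)(7−4) = 1·(−3)·6·3 = −54 ≡ 1, so v_3 = 1^{−1} = 1 (mod 11).
  i = 4 (α = 1): (1−6)(1−10)(1−7)(1−4) = (−5)·(−9)·(−6)·(−3) = 810 ≡ 7, so v_4 = 7^{−1} = 8 (mod 11).
  i = 5 (α = 4): (4−6)(4−10)(4−7)(4−1) = (−2)·(−6)·(−3)·3 = −108 ≡ 2, so v_5 = 2^{−1} = 6 (mod 11).
  v = [8, 10, 1, 8, 6].
Step 2: syndromes of r = [0, 6, 7, 10, 8] (all sums mod 11).
  S_0 = Σ v_i r_i = 8·0 + 10·6 + 1·7 + 8·10 + 6·8 = 195 ≡ 8.
  S_1 = Σ v_i α_i r_i = 8·6·0 + 10·10·6 + 1·7·7 + 8·1·10 + 6·4·8 = 921 ≡ 8.
  α_i^2 mod 11 = [3, 1, 5, 1, 5].
  S_2 = Σ v_i α_i^2 r_i = 8·3·0 + 10·1·6 + 1·5·7 + 8·1·10 + 6·5·8 = 415 ≡ 8.
  S = (8, 8, 8) ≠ 0, so r is not a codeword (an error is present).
Step 3: locate the error. For a single error e at position i, S_ℓ = v_i·e·α_i^ℓ, so α_err = S_1/S_0.
  S_0^{−1} = 8^{−1} = 7 (mod 11), so α_err = 8·7 = 56 ≡ 1 = α_4. Error position i = 4.
  Consistency check: S_2/S_1 = 8·7 = 56 ≡ 1 = α_err ✓ (single-error assumption holds).
Step 4: error magnitude e = S_0/v_4 = S_0·∏_{j≠4}(α_4 − α_j) = 8·7 = 56 ≡ 1 (mod 11).
Step 5: correct position 4: c_4 = r_4 − e = 10 − 1 ≡ 9 (mod 11). Hence c = [0, 6, 7, 9, 8].
  Check: interpolating c through the α_i gives m(x) = 2 + 7·x (degree < 2) with m(α_i) = c_i for every i, so c is indeed a codeword.


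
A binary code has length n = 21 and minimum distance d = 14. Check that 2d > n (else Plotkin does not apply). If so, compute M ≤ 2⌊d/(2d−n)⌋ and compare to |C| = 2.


Plotkin bound M ≤ 4; given |C| = 2 ≤ bound (satisfied).

Check applicability: 2d = 28, n = 21.
2d − n = 7 > 0, so Plotkin applies.
Compute d/(2d−n) = 14/7 ≈ 2.0000.
⌊d/(2d−n)⌋ = 2.
Plotkin bound: M ≤ 2·2 = 4.
Given |C| = 2, check: satisfied.
This |C| is below the Plotkin bound.


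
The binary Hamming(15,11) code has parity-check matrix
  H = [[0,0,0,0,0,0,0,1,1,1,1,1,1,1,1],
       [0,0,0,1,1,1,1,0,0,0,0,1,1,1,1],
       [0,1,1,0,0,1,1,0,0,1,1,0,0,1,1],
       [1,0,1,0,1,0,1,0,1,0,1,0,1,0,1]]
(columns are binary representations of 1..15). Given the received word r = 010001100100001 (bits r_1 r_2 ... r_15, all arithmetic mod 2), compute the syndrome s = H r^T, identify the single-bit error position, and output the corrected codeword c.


s = (0, 1, 1, 0)^T, error position = 6, corrected codeword c = 010000100100001

Compute s = H r^T mod 2 one row at a time:
  s_1 = 0 + 0 + 1 + 0 + 0 + 0 + 0 + 1 = 2 ≡ 0 (mod 2).
  s_2 = 0 + 0 + 1 + 1 + 0 + 0 + 0 + 1 = 3 ≡ 1 (mod 2).
  s_3 = 1 + 0 + 1 + 1 + 1 + 0 + 0 + 1 = 5 ≡ 1 (mod 2).
  s_4 = 0 + 0 + 0 + 1 + 0 + 0 + 0 + 1 = 2 ≡ 0 (mod 2).
s = (0, 1, 1, 0)^T — this equals column 6 of H (binary 0110), so error is at position 6.
Correct: flip bit 6 of r = 010001100100001 to get c = 010000100100001.


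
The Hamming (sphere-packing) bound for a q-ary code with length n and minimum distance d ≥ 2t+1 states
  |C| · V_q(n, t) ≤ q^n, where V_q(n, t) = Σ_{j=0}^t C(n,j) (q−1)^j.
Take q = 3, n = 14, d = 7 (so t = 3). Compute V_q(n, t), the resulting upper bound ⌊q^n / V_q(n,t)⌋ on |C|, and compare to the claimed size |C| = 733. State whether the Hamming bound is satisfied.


V_q(n, t) = 3305, q^n = 4782969, Hamming bound = 1447, |C| = 733 ≤ bound (satisfied).

Step 1: Compute V_q(n, t) = Σ_{j=0}^3 C(n, j) (q−1)^j.
  j = 0: C(14,0)·(2)^0 = 1·1 = 1.
  j = 1: C(14,1)·(2)^1 = 14·2 = 28.
  j = 2: C(14,2)·(2)^2 = 91·4 = 364.
  j = 3: C(14,3)·(2)^3 = 364·8 = 2912.
  V_q(n, t) = 1 + 28 + 364 + 2912 = 3305.
Step 2: q^n = 3^14 = 4782969.
Step 3: Hamming bound ⌊q^n / V_q(n,t)⌋ = ⌊4782969/3305⌋ = 1447.
Step 4: Compare |C| = 733 to 1447: satisfied.
The claimed |C| lies below the Hamming bound.


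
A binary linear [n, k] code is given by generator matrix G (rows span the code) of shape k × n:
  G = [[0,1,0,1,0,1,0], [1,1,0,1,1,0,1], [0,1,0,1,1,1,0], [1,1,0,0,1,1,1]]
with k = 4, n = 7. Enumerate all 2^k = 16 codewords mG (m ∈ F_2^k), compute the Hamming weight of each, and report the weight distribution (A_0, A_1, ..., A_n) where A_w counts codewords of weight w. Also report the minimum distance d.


Weight distribution: A_0 = 1, A_1 = 2, A_2 = 2, A_3 = 4, A_4 = 5, A_5 = 2. Minimum distance d = 1.

Enumerate all 2^4 = 16 messages m ∈ F_2^4.
For each, compute codeword c = mG in F_2^7, then tally its weight.
  m = 0000 → c = 0000000, weight = 0.
  m = 1000 → c = 0101010, weight = 3.
  m = 0100 → c = 1101101, weight = 5.
  m = 1100 → c = 1000111, weight = 4.
  m = 0010 → c = 0101110, weight = 4.
  m = 1010 → c = 0000100, weight = 1.
  m = 0110 → c = 1000011, weight = 3.
  m = 1110 → c = 1101001, weight = 4.
  m = 0001 → c = 1100111, weight = 5.
  m = 1001 → c = 1001101, weight = 4.
  m = 0101 → c = 0001010, weight = 2.
  m = 1101 → c = 0100000, weight = 1.
  m = 0011 → c = 1001001, weight = 3.
  m = 1011 → c = 1100011, weight = 4.
  m = 0111 → c = 0100100, weight = 2.
  m = 1111 → c = 0001110, weight = 3.
Tally weights:
  weight 0: 1 codewords.
  weight 1: 2 codewords.
  weight 2: 2 codewords.
  weight 3: 4 codewords.
  weight 4: 5 codewords.
  weight 5: 2 codewords.
Minimum distance d = smallest w > 0 with A_w > 0 = 1.
Sanity: Σ A_w = 16 = 2^4 = 16 ✓.


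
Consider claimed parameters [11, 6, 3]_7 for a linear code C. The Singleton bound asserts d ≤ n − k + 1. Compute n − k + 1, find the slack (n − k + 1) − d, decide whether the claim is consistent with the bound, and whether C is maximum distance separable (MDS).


Singleton RHS = n − k + 1 = 6, slack = 3, bound satisfied, not MDS.

Singleton bound: d ≤ n − k + 1.
Here n = 11, k = 6, so n − k + 1 = 6.
Given d = 3, check d ≤ 6: YES.
Slack = (n − k + 1) − d = 3.
The code is NOT MDS (slack = 3 > 0).
Description: the claimed parameters are [11, 6, 3]_7; such a code would be non-MDS.


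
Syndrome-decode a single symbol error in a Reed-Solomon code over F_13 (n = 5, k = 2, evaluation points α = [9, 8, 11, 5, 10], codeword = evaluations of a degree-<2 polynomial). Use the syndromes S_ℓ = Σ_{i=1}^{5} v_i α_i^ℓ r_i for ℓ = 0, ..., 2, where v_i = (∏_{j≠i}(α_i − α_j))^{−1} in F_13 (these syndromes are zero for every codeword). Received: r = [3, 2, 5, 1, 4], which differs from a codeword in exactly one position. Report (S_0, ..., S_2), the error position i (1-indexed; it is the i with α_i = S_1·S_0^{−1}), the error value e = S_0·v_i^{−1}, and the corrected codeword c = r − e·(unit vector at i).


S = (6, 4, 7), error at position 4, error magnitude e = 2, c = [3, 2, 5, 12, 4].

Step 1: column multipliers v_i = (∏_{j≠i}(α_i − α_j))^{−1} mod 13.
  i = 1 (α = 9): (9−8)(9−11)(9−5)(9−10) = 1·(−2)·4·(−1) = 8 ≡ 8, so v_1 = 8^{−1} = 5 (mod 13).
  i = 2 (α = 8): (8−9)(8−11)(8−5)(8−10) = (−1)·(−3)·3·(−2) = −18 ≡ 8, so v_2 = 8^{−1} = 5 (mod 13).
  i = 3 (α = 11): (11−9)(11−8)(11−5)(11−10) = 2·3·6·1 = 36 ≡ 10, so v_3 = 10^{−1} = 4 (mod 13).
  i = 4 (α = 5): (5−9)(5−8)(5−11)(5−10) = (−4)·(−3)·(−6)·(−5) = 360 ≡ 9, so v_4 = 9^{−1} = 3 (mod 13).
  i = 5 (α = 10): (10−9)(10−8)(10−11)(10−5) = 1·2·(−1)·5 = −10 ≡ 3, so v_5 = 3^{−1} = 9 (mod 13).
  v = [5, 5, 4, 3, 9].
Step 2: syndromes of r = [3, 2, 5, 1, 4] (all sums mod 13).
  S_0 = Σ v_i r_i = 5·3 + 5·2 + 4·5 + 3·1 + 9·4 = 84 ≡ 6.
  S_1 = Σ v_i α_i r_i = 5·9·3 + 5·8·2 + 4·11·5 + 3·5·1 + 9·10·4 = 810 ≡ 4.
  α_i^2 mod 13 = [3, 12, 4, 12, 9].
  S_2 = Σ v_i α_i^2 r_i = 5·3·3 + 5·12·2 + 4·4·5 + 3·12·1 + 9·9·4 = 605 ≡ 7.
  S = (6, 4, 7) ≠ 0, so r is not a codeword (an error is present).
Step 3: locate the error. For a single error e at position i, S_ℓ = v_i·e·α_i^ℓ, so α_err = S_1/S_0.
  S_0^{−1} = 6^{−1} = 11 (mod 13), so α_err = 4·11 = 44 ≡ 5 = α_4. Error position i = 4.
  Consistency check: S_2/S_1 = 7·10 = 70 ≡ 5 = α_err ✓ (single-error assumption holds).
Step 4: error magnitude e = S_0/v_4 = S_0·∏_{j≠4}(α_4 − α_j) = 6·9 = 54 ≡ 2 (mod 13).
Step 5: correct position 4: c_4 = r_4 − e = 1 − 2 ≡ 12 (mod 13). Hence c = [3, 2, 5, 12, 4].
  Check: interpolating c through the α_i gives m(x) = 7 + 1·x (degree < 2) with m(α_i) = c_i for every i, so c is indeed a codeword.


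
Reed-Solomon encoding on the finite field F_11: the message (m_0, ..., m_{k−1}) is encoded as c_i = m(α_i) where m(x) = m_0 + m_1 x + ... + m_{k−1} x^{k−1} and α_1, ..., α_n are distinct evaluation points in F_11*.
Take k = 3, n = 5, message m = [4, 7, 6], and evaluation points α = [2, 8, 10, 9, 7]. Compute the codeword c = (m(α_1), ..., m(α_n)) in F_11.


c = [9, 4, 3, 3, 6]

Message polynomial: m(x) = 4 + 7·x + 6·x^2 (mod 11).
For each evaluation point α_i, compute m(α_i) mod 11:
  α_1 = 2: Horner steps 6 → 8 → 9, so m(2) = 9.
  α_2 = 8: Horner steps 6 → 0 → 4, so m(8) = 4.
  α_3 = 10: Horner steps 6 → 1 → 3, so m(10) = 3.
  α_4 = 9: Horner steps 6 → 6 → 3, so m(9) = 3.
  α_5 = 7: Horner steps 6 → 5 → 6, so m(7) = 6.
Codeword c = [9, 4, 3, 3, 6] ∈ F_11^5.
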